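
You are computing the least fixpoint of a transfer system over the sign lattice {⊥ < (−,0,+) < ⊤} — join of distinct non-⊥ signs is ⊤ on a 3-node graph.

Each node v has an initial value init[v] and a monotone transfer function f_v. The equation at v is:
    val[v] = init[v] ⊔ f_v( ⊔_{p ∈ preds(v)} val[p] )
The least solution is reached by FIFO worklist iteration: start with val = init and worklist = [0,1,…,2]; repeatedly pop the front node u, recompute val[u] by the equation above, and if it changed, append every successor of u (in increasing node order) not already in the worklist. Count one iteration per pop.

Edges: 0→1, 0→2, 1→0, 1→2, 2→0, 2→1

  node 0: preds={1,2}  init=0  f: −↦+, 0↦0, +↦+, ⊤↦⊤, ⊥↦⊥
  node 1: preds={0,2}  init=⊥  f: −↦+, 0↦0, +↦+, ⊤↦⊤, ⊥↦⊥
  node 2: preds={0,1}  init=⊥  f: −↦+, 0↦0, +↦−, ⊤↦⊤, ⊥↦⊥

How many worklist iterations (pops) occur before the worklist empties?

5

Iteration log — 5 steps:
  step 1. node 0  ⊔preds=⊥  new=0  stable
  step 2. node 1  ⊔preds=0  new=0  old=⊥  +wl: 0
  step 3. node 2  ⊔preds=0  new=0  old=⊥  +wl: 1
  step 4. node 0  ⊔preds=0  new=0  stable
  step 5. node 1  ⊔preds=0  new=0  stable

Least fixpoint reached:
  node 0: 0
  node 1: 0
  node 2: 0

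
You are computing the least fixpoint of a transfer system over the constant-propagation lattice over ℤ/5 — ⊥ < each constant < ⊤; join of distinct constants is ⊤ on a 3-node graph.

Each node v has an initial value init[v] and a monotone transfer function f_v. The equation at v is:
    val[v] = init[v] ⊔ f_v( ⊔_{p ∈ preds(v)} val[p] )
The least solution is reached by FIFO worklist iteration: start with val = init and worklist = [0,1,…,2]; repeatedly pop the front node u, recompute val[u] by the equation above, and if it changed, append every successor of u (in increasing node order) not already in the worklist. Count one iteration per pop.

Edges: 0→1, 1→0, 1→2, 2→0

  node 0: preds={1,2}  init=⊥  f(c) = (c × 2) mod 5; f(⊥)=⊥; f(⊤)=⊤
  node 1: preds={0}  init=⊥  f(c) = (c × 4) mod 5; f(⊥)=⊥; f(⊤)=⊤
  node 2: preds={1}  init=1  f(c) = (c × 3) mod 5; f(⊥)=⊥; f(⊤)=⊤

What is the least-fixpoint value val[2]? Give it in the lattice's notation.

Trace (7 dequeues):
  [1] u=0 | in 1 | out 2 | prev ⊥ | push {}
  [2] u=1 | in 2 | out 3 | prev ⊥ | push {0}
  [3] u=2 | in 3 | out ⊤ | prev 1 | push {}
  [4] u=0 | in ⊤ | out ⊤ | prev 2 | push {1}
  [5] u=1 | in ⊤ | out ⊤ | prev 3 | push {0,2}
  [6] u=0 | in ⊤ | out ⊤ | ==
  [7] u=2 | in ⊤ | out ⊤ | ==

Converged values:
  [0] ⊤
  [1] ⊤
  [2] ⊤

⊤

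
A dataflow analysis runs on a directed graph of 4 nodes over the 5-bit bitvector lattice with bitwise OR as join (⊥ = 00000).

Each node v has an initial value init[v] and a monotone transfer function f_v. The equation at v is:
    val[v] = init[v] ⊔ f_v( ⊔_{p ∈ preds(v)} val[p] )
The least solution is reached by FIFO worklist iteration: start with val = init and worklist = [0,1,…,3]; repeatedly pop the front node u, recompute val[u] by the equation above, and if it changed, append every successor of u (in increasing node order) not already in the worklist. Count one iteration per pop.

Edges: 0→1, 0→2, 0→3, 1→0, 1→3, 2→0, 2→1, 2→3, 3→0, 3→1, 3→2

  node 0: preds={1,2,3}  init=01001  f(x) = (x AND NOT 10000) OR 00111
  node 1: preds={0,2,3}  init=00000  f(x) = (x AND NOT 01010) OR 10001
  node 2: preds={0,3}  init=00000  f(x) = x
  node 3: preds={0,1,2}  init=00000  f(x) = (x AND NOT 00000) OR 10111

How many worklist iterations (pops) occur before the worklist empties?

10

Iteration log — 10 steps:
  step 1. node 0  ⊔preds=00000  new=01111  old=01001  +wl: 
  step 2. node 1  ⊔preds=01111  new=10101  old=00000  +wl: 0
  step 3. node 2  ⊔preds=01111  new=01111  old=00000  +wl: 1
  step 4. node 3  ⊔preds=11111  new=11111  old=00000  +wl: 2
  step 5. node 0  ⊔preds=11111  new=01111  stable
  step 6. node 1  ⊔preds=11111  new=10101  stable
  step 7. node 2  ⊔preds=11111  new=11111  old=01111  +wl: 0,1,3
  step 8. node 0  ⊔preds=11111  new=01111  stable
  step 9. node 1  ⊔preds=11111  new=10101  stable
  step 10. node 3  ⊔preds=11111  new=11111  stable

Least fixpoint reached:
  node 0: 01111
  node 1: 10101
  node 2: 11111
  node 3: 11111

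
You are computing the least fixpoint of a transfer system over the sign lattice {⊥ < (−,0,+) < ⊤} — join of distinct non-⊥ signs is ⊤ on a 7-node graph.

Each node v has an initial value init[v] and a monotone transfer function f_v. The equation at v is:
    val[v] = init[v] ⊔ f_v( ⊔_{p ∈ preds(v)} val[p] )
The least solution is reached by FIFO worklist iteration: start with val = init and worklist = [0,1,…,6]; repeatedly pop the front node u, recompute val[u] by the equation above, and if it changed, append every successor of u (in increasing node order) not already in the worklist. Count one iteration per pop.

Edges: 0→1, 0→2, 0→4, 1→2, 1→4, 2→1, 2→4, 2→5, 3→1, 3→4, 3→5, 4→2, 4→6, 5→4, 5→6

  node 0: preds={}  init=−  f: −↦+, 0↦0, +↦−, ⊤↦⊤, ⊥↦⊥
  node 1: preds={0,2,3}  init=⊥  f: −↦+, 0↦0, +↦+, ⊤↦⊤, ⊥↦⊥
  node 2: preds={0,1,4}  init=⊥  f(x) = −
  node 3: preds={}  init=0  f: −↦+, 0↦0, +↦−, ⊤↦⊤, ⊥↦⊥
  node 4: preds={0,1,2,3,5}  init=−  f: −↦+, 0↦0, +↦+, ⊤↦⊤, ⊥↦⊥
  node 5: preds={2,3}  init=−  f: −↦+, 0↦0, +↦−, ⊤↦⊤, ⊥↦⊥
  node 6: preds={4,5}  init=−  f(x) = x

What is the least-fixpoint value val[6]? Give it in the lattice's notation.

Trace (10 dequeues):
  [1] u=0 | in ⊥ | out − | ==
  [2] u=1 | in ⊤ | out ⊤ | prev ⊥ | push {}
  [3] u=2 | in ⊤ | out − | prev ⊥ | push {1}
  [4] u=3 | in ⊥ | out 0 | ==
  [5] u=4 | in ⊤ | out ⊤ | prev − | push {2}
  [6] u=5 | in ⊤ | out ⊤ | prev − | push {4}
  [7] u=6 | in ⊤ | out ⊤ | prev − | push {}
  [8] u=1 | in ⊤ | out ⊤ | ==
  [9] u=2 | in ⊤ | out − | ==
  [10] u=4 | in ⊤ | out ⊤ | ==

Converged values:
  [0] −
  [1] ⊤
  [2] −
  [3] 0
  [4] ⊤
  [5] ⊤
  [6] ⊤

⊤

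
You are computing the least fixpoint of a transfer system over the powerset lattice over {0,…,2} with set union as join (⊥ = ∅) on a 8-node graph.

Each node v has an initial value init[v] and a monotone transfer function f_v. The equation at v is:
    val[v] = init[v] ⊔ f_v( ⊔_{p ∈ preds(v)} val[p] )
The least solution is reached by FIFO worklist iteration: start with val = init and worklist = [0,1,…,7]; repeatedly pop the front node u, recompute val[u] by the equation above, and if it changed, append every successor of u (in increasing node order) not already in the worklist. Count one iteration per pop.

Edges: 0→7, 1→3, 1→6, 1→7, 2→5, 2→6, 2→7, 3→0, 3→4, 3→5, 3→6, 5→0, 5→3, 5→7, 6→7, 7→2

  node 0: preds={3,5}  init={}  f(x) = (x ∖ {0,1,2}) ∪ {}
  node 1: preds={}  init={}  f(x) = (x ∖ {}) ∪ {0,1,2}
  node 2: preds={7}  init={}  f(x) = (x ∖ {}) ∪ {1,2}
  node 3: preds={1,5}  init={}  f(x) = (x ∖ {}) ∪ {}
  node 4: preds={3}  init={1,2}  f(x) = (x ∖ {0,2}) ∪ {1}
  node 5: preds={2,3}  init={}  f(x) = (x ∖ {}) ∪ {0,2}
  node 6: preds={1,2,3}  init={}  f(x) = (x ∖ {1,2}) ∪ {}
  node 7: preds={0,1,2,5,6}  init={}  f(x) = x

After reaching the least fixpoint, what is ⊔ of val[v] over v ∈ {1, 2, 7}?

Iteration log — 14 steps:
  step 1. node 0  ⊔preds={}  new={}  stable
  step 2. node 1  ⊔preds={}  new={0,1,2}  old={}  +wl: 
  step 3. node 2  ⊔preds={}  new={1,2}  old={}  +wl: 
  step 4. node 3  ⊔preds={0,1,2}  new={0,1,2}  old={}  +wl: 0
  step 5. node 4  ⊔preds={0,1,2}  new={1,2}  stable
  step 6. node 5  ⊔preds={0,1,2}  new={0,1,2}  old={}  +wl: 3
  step 7. node 6  ⊔preds={0,1,2}  new={0}  old={}  +wl: 
  step 8. node 7  ⊔preds={0,1,2}  new={0,1,2}  old={}  +wl: 2
  step 9. node 0  ⊔preds={0,1,2}  new={}  stable
  step 10. node 3  ⊔preds={0,1,2}  new={0,1,2}  stable
  step 11. node 2  ⊔preds={0,1,2}  new={0,1,2}  old={1,2}  +wl: 5,6,7
  step 12. node 5  ⊔preds={0,1,2}  new={0,1,2}  stable
  step 13. node 6  ⊔preds={0,1,2}  new={0}  stable
  step 14. node 7  ⊔preds={0,1,2}  new={0,1,2}  stable

Least fixpoint reached:
  node 0: {}
  node 1: {0,1,2}
  node 2: {0,1,2}
  node 3: {0,1,2}
  node 4: {1,2}
  node 5: {0,1,2}
  node 6: {0}
  node 7: {0,1,2}

{0,1,2}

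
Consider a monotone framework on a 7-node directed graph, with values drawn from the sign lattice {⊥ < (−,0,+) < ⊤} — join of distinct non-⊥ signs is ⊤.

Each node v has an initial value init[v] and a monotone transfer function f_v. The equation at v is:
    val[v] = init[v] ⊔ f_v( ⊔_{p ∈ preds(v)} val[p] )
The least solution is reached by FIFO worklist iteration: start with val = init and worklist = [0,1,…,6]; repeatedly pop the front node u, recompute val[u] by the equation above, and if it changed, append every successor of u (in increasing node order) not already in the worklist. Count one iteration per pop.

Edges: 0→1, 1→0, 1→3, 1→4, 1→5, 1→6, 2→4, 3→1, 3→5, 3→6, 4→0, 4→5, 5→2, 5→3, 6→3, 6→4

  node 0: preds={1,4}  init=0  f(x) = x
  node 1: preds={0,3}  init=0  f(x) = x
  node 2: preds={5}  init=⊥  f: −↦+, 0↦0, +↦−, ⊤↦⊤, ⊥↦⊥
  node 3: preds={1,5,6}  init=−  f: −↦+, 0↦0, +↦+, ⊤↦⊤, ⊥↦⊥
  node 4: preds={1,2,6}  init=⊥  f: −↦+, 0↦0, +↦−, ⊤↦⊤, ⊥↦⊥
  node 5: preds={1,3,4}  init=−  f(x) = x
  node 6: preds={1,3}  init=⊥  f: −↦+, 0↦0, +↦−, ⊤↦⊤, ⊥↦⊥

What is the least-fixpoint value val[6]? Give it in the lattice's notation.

⊤

Trace (12 dequeues):
  [1] u=0 | in 0 | out 0 | ==
  [2] u=1 | in ⊤ | out ⊤ | prev 0 | push {0}
  [3] u=2 | in − | out + | prev ⊥ | push {}
  [4] u=3 | in ⊤ | out ⊤ | prev − | push {1}
  [5] u=4 | in ⊤ | out ⊤ | prev ⊥ | push {}
  [6] u=5 | in ⊤ | out ⊤ | prev − | push {2,3}
  [7] u=6 | in ⊤ | out ⊤ | prev ⊥ | push {4}
  [8] u=0 | in ⊤ | out ⊤ | prev 0 | push {}
  [9] u=1 | in ⊤ | out ⊤ | ==
  [10] u=2 | in ⊤ | out ⊤ | prev + | push {}
  [11] u=3 | in ⊤ | out ⊤ | ==
  [12] u=4 | in ⊤ | out ⊤ | ==

Converged values:
  [0] ⊤
  [1] ⊤
  [2] ⊤
  [3] ⊤
  [4] ⊤
  [5] ⊤
  [6] ⊤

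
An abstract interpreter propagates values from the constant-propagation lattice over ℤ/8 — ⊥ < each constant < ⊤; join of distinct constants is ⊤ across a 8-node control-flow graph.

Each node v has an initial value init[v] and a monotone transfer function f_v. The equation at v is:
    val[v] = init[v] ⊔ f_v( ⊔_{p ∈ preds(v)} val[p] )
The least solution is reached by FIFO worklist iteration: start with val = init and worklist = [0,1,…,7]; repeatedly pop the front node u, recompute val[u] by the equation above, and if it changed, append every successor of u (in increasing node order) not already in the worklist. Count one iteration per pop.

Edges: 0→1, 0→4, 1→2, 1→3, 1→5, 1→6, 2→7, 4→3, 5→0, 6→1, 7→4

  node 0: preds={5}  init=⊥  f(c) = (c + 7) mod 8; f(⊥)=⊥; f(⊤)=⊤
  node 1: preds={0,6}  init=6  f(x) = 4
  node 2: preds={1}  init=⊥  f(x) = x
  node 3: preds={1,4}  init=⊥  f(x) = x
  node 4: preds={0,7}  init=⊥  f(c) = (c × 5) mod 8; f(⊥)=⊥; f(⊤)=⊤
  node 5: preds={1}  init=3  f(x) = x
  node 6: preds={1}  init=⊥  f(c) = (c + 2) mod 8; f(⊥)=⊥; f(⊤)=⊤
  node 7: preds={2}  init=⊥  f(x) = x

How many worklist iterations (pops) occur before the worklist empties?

13

Trace (13 dequeues):
  [1] u=0 | in 3 | out 2 | prev ⊥ | push {}
  [2] u=1 | in 2 | out ⊤ | prev 6 | push {}
  [3] u=2 | in ⊤ | out ⊤ | prev ⊥ | push {}
  [4] u=3 | in ⊤ | out ⊤ | prev ⊥ | push {}
  [5] u=4 | in 2 | out 2 | prev ⊥ | push {3}
  [6] u=5 | in ⊤ | out ⊤ | prev 3 | push {0}
  [7] u=6 | in ⊤ | out ⊤ | prev ⊥ | push {1}
  [8] u=7 | in ⊤ | out ⊤ | prev ⊥ | push {4}
  [9] u=3 | in ⊤ | out ⊤ | ==
  [10] u=0 | in ⊤ | out ⊤ | prev 2 | push {}
  [11] u=1 | in ⊤ | out ⊤ | ==
  [12] u=4 | in ⊤ | out ⊤ | prev 2 | push {3}
  [13] u=3 | in ⊤ | out ⊤ | ==

Converged values:
  [0] ⊤
  [1] ⊤
  [2] ⊤
  [3] ⊤
  [4] ⊤
  [5] ⊤
  [6] ⊤
  [7] ⊤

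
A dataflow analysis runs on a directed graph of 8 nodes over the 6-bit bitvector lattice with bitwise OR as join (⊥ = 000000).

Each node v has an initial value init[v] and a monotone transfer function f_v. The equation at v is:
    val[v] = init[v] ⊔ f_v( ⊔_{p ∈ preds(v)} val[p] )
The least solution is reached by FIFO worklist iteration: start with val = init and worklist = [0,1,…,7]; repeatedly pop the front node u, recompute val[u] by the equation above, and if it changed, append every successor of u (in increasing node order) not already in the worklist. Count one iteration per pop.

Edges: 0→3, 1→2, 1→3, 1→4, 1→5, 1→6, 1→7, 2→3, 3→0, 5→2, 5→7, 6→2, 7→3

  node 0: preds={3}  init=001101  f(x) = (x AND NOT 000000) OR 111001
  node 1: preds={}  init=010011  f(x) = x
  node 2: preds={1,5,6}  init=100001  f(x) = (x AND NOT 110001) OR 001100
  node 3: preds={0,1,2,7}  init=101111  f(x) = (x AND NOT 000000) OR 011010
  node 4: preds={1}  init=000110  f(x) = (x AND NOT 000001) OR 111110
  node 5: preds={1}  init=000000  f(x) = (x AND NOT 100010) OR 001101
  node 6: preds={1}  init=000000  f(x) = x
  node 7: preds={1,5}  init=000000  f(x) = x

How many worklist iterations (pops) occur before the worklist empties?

11

Iteration log — 11 steps:
  step 1. node 0  ⊔preds=101111  new=111111  old=001101  +wl: 
  step 2. node 1  ⊔preds=000000  new=010011  stable
  step 3. node 2  ⊔preds=010011  new=101111  old=100001  +wl: 
  step 4. node 3  ⊔preds=111111  new=111111  old=101111  +wl: 0
  step 5. node 4  ⊔preds=010011  new=111110  old=000110  +wl: 
  step 6. node 5  ⊔preds=010011  new=011101  old=000000  +wl: 2
  step 7. node 6  ⊔preds=010011  new=010011  old=000000  +wl: 
  step 8. node 7  ⊔preds=011111  new=011111  old=000000  +wl: 3
  step 9. node 0  ⊔preds=111111  new=111111  stable
  step 10. node 2  ⊔preds=011111  new=101111  stable
  step 11. node 3  ⊔preds=111111  new=111111  stable

Least fixpoint reached:
  node 0: 111111
  node 1: 010011
  node 2: 101111
  node 3: 111111
  node 4: 111110
  node 5: 011101
  node 6: 010011
  node 7: 011111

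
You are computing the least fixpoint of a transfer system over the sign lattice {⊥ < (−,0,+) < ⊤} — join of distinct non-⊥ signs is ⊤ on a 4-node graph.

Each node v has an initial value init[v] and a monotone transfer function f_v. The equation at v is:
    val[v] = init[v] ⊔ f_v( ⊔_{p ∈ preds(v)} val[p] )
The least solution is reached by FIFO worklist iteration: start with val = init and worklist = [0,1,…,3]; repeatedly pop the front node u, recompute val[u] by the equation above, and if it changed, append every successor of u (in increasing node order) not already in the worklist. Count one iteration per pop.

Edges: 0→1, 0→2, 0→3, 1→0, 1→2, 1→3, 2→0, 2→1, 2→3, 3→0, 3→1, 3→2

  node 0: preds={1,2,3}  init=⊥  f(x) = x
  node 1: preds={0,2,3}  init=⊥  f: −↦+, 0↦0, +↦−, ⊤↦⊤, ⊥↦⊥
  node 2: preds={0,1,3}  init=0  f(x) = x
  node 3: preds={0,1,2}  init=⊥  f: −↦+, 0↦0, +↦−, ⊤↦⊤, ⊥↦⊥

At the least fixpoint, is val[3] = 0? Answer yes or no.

yes

Iteration log — 7 steps:
  step 1. node 0  ⊔preds=0  new=0  old=⊥  +wl: 
  step 2. node 1  ⊔preds=0  new=0  old=⊥  +wl: 0
  step 3. node 2  ⊔preds=0  new=0  stable
  step 4. node 3  ⊔preds=0  new=0  old=⊥  +wl: 1,2
  step 5. node 0  ⊔preds=0  new=0  stable
  step 6. node 1  ⊔preds=0  new=0  stable
  step 7. node 2  ⊔preds=0  new=0  stable

Least fixpoint reached:
  node 0: 0
  node 1: 0
  node 2: 0
  node 3: 0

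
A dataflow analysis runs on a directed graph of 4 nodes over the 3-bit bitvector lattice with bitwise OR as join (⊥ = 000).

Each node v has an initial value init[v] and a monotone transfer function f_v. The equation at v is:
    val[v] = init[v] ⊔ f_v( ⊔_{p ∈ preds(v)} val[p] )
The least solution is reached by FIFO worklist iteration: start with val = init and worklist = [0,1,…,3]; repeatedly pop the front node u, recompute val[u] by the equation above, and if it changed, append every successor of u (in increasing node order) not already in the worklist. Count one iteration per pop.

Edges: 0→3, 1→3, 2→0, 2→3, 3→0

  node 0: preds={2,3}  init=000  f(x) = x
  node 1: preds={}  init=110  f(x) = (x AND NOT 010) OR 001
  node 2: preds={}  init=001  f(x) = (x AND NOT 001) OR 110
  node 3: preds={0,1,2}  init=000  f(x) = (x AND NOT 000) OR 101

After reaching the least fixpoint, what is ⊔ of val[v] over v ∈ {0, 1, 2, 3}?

Worklist (6 pops):
  #1 pop 0: in=001 → 001 (was 000); enqueue []
  #2 pop 1: in=000 → 111 (was 110); enqueue []
  #3 pop 2: in=000 → 111 (was 001); enqueue [0]
  #4 pop 3: in=111 → 111 (was 000); enqueue []
  #5 pop 0: in=111 → 111 (was 001); enqueue [3]
  #6 pop 3: in=111 → 111 (no change)

Fixpoint:
  val[0] = 111
  val[1] = 111
  val[2] = 111
  val[3] = 111

111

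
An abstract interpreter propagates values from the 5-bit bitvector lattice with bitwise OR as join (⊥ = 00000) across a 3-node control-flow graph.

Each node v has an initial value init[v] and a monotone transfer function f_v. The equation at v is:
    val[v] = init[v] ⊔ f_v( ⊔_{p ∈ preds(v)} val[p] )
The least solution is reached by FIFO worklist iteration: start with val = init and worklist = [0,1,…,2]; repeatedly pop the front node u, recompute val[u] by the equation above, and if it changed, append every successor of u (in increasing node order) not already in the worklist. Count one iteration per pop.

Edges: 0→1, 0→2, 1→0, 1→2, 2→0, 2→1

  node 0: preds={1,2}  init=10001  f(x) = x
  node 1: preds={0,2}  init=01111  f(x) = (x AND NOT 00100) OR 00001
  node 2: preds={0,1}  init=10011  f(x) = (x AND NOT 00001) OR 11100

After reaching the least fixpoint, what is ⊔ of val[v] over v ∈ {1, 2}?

11111

Worklist (5 pops):
  #1 pop 0: in=11111 → 11111 (was 10001); enqueue []
  #2 pop 1: in=11111 → 11111 (was 01111); enqueue [0]
  #3 pop 2: in=11111 → 11111 (was 10011); enqueue [1]
  #4 pop 0: in=11111 → 11111 (no change)
  #5 pop 1: in=11111 → 11111 (no change)

Fixpoint:
  val[0] = 11111
  val[1] = 11111
  val[2] = 11111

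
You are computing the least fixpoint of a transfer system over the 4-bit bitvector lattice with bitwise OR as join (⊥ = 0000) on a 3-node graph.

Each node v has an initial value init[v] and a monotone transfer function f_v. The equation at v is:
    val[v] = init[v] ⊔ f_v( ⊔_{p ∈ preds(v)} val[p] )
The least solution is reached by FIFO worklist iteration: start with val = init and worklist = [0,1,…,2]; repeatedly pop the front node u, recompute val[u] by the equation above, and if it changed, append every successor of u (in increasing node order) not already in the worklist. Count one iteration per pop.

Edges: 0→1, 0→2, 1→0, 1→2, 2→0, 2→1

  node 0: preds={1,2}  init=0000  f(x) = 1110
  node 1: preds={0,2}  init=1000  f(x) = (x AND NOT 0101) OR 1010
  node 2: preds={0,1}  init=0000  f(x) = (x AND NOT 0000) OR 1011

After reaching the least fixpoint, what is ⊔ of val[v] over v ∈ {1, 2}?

Iteration log — 5 steps:
  step 1. node 0  ⊔preds=1000  new=1110  old=0000  +wl: 
  step 2. node 1  ⊔preds=1110  new=1010  old=1000  +wl: 0
  step 3. node 2  ⊔preds=1110  new=1111  old=0000  +wl: 1
  step 4. node 0  ⊔preds=1111  new=1110  stable
  step 5. node 1  ⊔preds=1111  new=1010  stable

Least fixpoint reached:
  node 0: 1110
  node 1: 1010
  node 2: 1111

1111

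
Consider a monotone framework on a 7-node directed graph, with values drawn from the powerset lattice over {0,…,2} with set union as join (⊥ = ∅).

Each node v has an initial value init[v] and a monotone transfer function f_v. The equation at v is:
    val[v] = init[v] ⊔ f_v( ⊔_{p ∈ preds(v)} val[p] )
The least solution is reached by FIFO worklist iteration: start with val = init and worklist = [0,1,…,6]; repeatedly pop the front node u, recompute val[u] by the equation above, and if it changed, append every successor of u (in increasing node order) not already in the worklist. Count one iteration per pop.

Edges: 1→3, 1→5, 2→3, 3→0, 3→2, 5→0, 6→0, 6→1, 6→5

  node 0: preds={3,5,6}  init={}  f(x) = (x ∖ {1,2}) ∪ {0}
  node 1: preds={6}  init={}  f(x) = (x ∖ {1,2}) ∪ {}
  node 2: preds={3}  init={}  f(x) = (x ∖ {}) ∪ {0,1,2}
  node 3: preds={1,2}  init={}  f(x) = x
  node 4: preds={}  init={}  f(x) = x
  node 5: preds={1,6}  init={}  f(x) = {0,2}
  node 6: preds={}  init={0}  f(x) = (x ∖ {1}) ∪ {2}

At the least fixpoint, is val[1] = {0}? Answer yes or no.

Trace (11 dequeues):
  [1] u=0 | in {0} | out {0} | prev {} | push {}
  [2] u=1 | in {0} | out {0} | prev {} | push {}
  [3] u=2 | in {} | out {0,1,2} | prev {} | push {}
  [4] u=3 | in {0,1,2} | out {0,1,2} | prev {} | push {0,2}
  [5] u=4 | in {} | out {} | ==
  [6] u=5 | in {0} | out {0,2} | prev {} | push {}
  [7] u=6 | in {} | out {0,2} | prev {0} | push {1,5}
  [8] u=0 | in {0,1,2} | out {0} | ==
  [9] u=2 | in {0,1,2} | out {0,1,2} | ==
  [10] u=1 | in {0,2} | out {0} | ==
  [11] u=5 | in {0,2} | out {0,2} | ==

Converged values:
  [0] {0}
  [1] {0}
  [2] {0,1,2}
  [3] {0,1,2}
  [4] {}
  [5] {0,2}
  [6] {0,2}

yes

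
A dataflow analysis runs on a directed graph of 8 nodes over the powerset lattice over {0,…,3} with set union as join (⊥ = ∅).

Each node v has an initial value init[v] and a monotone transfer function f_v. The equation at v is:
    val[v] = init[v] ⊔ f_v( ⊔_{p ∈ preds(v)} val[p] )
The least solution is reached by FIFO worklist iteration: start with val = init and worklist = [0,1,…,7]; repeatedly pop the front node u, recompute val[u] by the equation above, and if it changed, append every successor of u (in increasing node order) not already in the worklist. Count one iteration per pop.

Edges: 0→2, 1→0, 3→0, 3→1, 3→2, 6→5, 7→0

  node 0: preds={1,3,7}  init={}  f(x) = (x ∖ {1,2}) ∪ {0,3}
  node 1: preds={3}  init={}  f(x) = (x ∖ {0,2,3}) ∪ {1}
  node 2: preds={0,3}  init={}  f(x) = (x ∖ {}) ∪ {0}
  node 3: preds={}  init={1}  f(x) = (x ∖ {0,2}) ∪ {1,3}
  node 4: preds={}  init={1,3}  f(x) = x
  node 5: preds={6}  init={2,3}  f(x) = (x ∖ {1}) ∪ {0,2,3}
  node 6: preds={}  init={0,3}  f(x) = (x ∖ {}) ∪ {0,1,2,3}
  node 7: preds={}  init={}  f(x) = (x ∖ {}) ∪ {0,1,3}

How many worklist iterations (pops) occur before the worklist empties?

12

Worklist (12 pops):
  #1 pop 0: in={1} → {0,3} (was {}); enqueue []
  #2 pop 1: in={1} → {1} (was {}); enqueue [0]
  #3 pop 2: in={0,1,3} → {0,1,3} (was {}); enqueue []
  #4 pop 3: in={} → {1,3} (was {1}); enqueue [1,2]
  #5 pop 4: in={} → {1,3} (no change)
  #6 pop 5: in={0,3} → {0,2,3} (was {2,3}); enqueue []
  #7 pop 6: in={} → {0,1,2,3} (was {0,3}); enqueue [5]
  #8 pop 7: in={} → {0,1,3} (was {}); enqueue []
  #9 pop 0: in={0,1,3} → {0,3} (no change)
  #10 pop 1: in={1,3} → {1} (no change)
  #11 pop 2: in={0,1,3} → {0,1,3} (no change)
  #12 pop 5: in={0,1,2,3} → {0,2,3} (no change)

Fixpoint:
  val[0] = {0,3}
  val[1] = {1}
  val[2] = {0,1,3}
  val[3] = {1,3}
  val[4] = {1,3}
  val[5] = {0,2,3}
  val[6] = {0,1,2,3}
  val[7] = {0,1,3}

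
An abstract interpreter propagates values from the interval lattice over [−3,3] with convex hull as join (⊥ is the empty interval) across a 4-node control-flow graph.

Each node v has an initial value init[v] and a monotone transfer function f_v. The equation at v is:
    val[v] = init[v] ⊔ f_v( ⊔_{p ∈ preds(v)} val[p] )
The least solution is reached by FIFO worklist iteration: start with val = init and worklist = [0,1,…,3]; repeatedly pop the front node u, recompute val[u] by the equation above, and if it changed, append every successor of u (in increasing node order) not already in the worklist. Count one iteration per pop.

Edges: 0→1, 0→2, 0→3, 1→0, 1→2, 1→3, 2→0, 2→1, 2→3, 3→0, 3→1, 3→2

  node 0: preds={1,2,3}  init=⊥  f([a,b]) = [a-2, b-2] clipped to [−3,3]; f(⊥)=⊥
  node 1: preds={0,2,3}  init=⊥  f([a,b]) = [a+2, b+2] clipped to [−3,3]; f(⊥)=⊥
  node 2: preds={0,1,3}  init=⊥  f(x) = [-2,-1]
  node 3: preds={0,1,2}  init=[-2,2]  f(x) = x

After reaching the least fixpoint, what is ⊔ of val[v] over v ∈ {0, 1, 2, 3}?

Trace (8 dequeues):
  [1] u=0 | in [-2,2] | out [-3,0] | prev ⊥ | push {}
  [2] u=1 | in [-3,2] | out [-1,3] | prev ⊥ | push {0}
  [3] u=2 | in [-3,3] | out [-2,-1] | prev ⊥ | push {1}
  [4] u=3 | in [-3,3] | out [-3,3] | prev [-2,2] | push {2}
  [5] u=0 | in [-3,3] | out [-3,1] | prev [-3,0] | push {3}
  [6] u=1 | in [-3,3] | out [-1,3] | ==
  [7] u=2 | in [-3,3] | out [-2,-1] | ==
  [8] u=3 | in [-3,3] | out [-3,3] | ==

Converged values:
  [0] [-3,1]
  [1] [-1,3]
  [2] [-2,-1]
  [3] [-3,3]

[-3,3]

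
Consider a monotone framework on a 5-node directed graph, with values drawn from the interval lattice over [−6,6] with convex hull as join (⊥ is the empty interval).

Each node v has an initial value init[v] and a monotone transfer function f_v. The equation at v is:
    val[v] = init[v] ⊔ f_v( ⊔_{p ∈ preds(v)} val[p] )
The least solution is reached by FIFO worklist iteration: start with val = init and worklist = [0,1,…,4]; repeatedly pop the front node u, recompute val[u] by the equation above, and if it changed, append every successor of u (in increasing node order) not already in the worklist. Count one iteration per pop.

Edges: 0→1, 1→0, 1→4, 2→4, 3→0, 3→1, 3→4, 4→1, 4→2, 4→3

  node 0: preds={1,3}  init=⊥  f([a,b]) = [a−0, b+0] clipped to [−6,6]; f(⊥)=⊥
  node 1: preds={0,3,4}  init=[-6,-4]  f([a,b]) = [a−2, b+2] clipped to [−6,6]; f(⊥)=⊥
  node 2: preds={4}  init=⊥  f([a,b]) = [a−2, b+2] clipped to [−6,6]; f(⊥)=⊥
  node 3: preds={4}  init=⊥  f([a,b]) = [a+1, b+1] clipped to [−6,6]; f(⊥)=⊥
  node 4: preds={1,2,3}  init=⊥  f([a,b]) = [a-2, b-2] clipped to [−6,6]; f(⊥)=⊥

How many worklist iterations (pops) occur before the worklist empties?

32

Worklist (32 pops):
  #1 pop 0: in=[-6,-4] → [-6,-4] (was ⊥); enqueue []
  #2 pop 1: in=[-6,-4] → [-6,-2] (was [-6,-4]); enqueue [0]
  #3 pop 2: in=⊥ → ⊥ (no change)
  #4 pop 3: in=⊥ → ⊥ (no change)
  #5 pop 4: in=[-6,-2] → [-6,-4] (was ⊥); enqueue [1,2,3]
  #6 pop 0: in=[-6,-2] → [-6,-2] (was [-6,-4]); enqueue []
  #7 pop 1: in=[-6,-2] → [-6,0] (was [-6,-2]); enqueue [0,4]
  #8 pop 2: in=[-6,-4] → [-6,-2] (was ⊥); enqueue []
  #9 pop 3: in=[-6,-4] → [-5,-3] (was ⊥); enqueue [1]
  #10 pop 0: in=[-6,0] → [-6,0] (was [-6,-2]); enqueue []
  #11 pop 4: in=[-6,0] → [-6,-2] (was [-6,-4]); enqueue [2,3]
  #12 pop 1: in=[-6,0] → [-6,2] (was [-6,0]); enqueue [0,4]
  #13 pop 2: in=[-6,-2] → [-6,0] (was [-6,-2]); enqueue []
  #14 pop 3: in=[-6,-2] → [-5,-1] (was [-5,-3]); enqueue [1]
  #15 pop 0: in=[-6,2] → [-6,2] (was [-6,0]); enqueue []
  #16 pop 4: in=[-6,2] → [-6,0] (was [-6,-2]); enqueue [2,3]
  #17 pop 1: in=[-6,2] → [-6,4] (was [-6,2]); enqueue [0,4]
  #18 pop 2: in=[-6,0] → [-6,2] (was [-6,0]); enqueue []
  #19 pop 3: in=[-6,0] → [-5,1] (was [-5,-1]); enqueue [1]
  #20 pop 0: in=[-6,4] → [-6,4] (was [-6,2]); enqueue []
  #21 pop 4: in=[-6,4] → [-6,2] (was [-6,0]); enqueue [2,3]
  #22 pop 1: in=[-6,4] → [-6,6] (was [-6,4]); enqueue [0,4]
  #23 pop 2: in=[-6,2] → [-6,4] (was [-6,2]); enqueue []
  #24 pop 3: in=[-6,2] → [-5,3] (was [-5,1]); enqueue [1]
  #25 pop 0: in=[-6,6] → [-6,6] (was [-6,4]); enqueue []
  #26 pop 4: in=[-6,6] → [-6,4] (was [-6,2]); enqueue [2,3]
  #27 pop 1: in=[-6,6] → [-6,6] (no change)
  #28 pop 2: in=[-6,4] → [-6,6] (was [-6,4]); enqueue [4]
  #29 pop 3: in=[-6,4] → [-5,5] (was [-5,3]); enqueue [0,1]
  #30 pop 4: in=[-6,6] → [-6,4] (no change)
  #31 pop 0: in=[-6,6] → [-6,6] (no change)
  #32 pop 1: in=[-6,6] → [-6,6] (no change)

Fixpoint:
  val[0] = [-6,6]
  val[1] = [-6,6]
  val[2] = [-6,6]
  val[3] = [-5,5]
  val[4] = [-6,4]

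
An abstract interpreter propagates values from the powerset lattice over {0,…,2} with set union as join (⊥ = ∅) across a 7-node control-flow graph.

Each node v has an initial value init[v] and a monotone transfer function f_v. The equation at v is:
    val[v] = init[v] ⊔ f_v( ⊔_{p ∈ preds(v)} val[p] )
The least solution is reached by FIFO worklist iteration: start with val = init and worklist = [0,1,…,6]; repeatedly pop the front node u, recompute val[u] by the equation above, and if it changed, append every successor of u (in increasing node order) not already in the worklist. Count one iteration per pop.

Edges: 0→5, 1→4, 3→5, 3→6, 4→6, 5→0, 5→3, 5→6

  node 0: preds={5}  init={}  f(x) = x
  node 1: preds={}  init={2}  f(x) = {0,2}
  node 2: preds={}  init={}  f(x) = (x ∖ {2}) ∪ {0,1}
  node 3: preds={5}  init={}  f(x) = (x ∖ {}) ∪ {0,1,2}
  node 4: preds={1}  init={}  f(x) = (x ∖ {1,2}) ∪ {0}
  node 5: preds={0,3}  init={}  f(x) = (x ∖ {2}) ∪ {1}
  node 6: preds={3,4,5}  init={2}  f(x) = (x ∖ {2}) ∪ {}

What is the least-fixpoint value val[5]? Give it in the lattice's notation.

{0,1}

Worklist (10 pops):
  #1 pop 0: in={} → {} (no change)
  #2 pop 1: in={} → {0,2} (was {2}); enqueue []
  #3 pop 2: in={} → {0,1} (was {}); enqueue []
  #4 pop 3: in={} → {0,1,2} (was {}); enqueue []
  #5 pop 4: in={0,2} → {0} (was {}); enqueue []
  #6 pop 5: in={0,1,2} → {0,1} (was {}); enqueue [0,3]
  #7 pop 6: in={0,1,2} → {0,1,2} (was {2}); enqueue []
  #8 pop 0: in={0,1} → {0,1} (was {}); enqueue [5]
  #9 pop 3: in={0,1} → {0,1,2} (no change)
  #10 pop 5: in={0,1,2} → {0,1} (no change)

Fixpoint:
  val[0] = {0,1}
  val[1] = {0,2}
  val[2] = {0,1}
  val[3] = {0,1,2}
  val[4] = {0}
  val[5] = {0,1}
  val[6] = {0,1,2}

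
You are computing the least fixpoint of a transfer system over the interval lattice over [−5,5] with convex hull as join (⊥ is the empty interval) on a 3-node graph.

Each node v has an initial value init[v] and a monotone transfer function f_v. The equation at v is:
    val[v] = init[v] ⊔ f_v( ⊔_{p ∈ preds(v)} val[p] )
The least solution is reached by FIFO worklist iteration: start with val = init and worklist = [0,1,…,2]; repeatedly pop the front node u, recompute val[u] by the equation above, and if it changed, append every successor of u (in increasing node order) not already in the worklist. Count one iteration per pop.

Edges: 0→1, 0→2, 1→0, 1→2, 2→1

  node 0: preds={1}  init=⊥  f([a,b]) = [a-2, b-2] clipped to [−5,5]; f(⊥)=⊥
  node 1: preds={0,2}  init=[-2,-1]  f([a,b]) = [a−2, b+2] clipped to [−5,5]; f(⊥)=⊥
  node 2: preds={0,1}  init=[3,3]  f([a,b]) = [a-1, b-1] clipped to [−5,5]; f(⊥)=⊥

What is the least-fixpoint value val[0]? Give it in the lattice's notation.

Trace (6 dequeues):
  [1] u=0 | in [-2,-1] | out [-4,-3] | prev ⊥ | push {}
  [2] u=1 | in [-4,3] | out [-5,5] | prev [-2,-1] | push {0}
  [3] u=2 | in [-5,5] | out [-5,4] | prev [3,3] | push {1}
  [4] u=0 | in [-5,5] | out [-5,3] | prev [-4,-3] | push {2}
  [5] u=1 | in [-5,4] | out [-5,5] | ==
  [6] u=2 | in [-5,5] | out [-5,4] | ==

Converged values:
  [0] [-5,3]
  [1] [-5,5]
  [2] [-5,4]

[-5,3]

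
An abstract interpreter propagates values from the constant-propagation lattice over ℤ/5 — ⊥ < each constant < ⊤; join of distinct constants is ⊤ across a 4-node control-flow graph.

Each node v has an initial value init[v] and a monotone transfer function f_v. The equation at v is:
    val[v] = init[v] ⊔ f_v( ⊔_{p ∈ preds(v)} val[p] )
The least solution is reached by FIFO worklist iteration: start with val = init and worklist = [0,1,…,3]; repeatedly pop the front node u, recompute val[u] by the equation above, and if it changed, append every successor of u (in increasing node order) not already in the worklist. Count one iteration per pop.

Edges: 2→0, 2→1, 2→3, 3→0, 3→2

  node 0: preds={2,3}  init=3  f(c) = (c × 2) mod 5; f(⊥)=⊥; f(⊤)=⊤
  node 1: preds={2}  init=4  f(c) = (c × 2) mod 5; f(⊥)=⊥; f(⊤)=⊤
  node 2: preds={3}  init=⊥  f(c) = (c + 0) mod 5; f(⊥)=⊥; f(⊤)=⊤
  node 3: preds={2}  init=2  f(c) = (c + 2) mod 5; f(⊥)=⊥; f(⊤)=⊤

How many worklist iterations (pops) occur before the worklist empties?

Trace (10 dequeues):
  [1] u=0 | in 2 | out ⊤ | prev 3 | push {}
  [2] u=1 | in ⊥ | out 4 | ==
  [3] u=2 | in 2 | out 2 | prev ⊥ | push {0,1}
  [4] u=3 | in 2 | out ⊤ | prev 2 | push {2}
  [5] u=0 | in ⊤ | out ⊤ | ==
  [6] u=1 | in 2 | out 4 | ==
  [7] u=2 | in ⊤ | out ⊤ | prev 2 | push {0,1,3}
  [8] u=0 | in ⊤ | out ⊤ | ==
  [9] u=1 | in ⊤ | out ⊤ | prev 4 | push {}
  [10] u=3 | in ⊤ | out ⊤ | ==

Converged values:
  [0] ⊤
  [1] ⊤
  [2] ⊤
  [3] ⊤

10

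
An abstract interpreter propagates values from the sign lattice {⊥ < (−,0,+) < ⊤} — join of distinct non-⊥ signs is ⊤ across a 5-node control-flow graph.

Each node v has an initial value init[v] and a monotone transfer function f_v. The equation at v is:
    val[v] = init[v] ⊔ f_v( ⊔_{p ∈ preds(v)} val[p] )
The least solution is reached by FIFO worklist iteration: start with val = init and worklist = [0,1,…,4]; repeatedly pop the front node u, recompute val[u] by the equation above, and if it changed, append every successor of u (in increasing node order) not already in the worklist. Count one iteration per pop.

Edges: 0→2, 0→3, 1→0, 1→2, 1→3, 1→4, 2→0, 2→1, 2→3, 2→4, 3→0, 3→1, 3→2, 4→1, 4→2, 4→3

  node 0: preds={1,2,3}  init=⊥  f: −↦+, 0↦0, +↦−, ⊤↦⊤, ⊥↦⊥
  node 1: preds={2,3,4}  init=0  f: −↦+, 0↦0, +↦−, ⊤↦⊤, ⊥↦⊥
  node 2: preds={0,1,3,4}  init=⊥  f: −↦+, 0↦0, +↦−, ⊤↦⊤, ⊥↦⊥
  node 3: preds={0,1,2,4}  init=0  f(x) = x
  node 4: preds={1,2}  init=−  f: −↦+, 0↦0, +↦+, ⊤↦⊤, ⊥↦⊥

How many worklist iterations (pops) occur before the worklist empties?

Worklist (9 pops):
  #1 pop 0: in=0 → 0 (was ⊥); enqueue []
  #2 pop 1: in=⊤ → ⊤ (was 0); enqueue [0]
  #3 pop 2: in=⊤ → ⊤ (was ⊥); enqueue [1]
  #4 pop 3: in=⊤ → ⊤ (was 0); enqueue [2]
  #5 pop 4: in=⊤ → ⊤ (was −); enqueue [3]
  #6 pop 0: in=⊤ → ⊤ (was 0); enqueue []
  #7 pop 1: in=⊤ → ⊤ (no change)
  #8 pop 2: in=⊤ → ⊤ (no change)
  #9 pop 3: in=⊤ → ⊤ (no change)

Fixpoint:
  val[0] = ⊤
  val[1] = ⊤
  val[2] = ⊤
  val[3] = ⊤
  val[4] = ⊤

9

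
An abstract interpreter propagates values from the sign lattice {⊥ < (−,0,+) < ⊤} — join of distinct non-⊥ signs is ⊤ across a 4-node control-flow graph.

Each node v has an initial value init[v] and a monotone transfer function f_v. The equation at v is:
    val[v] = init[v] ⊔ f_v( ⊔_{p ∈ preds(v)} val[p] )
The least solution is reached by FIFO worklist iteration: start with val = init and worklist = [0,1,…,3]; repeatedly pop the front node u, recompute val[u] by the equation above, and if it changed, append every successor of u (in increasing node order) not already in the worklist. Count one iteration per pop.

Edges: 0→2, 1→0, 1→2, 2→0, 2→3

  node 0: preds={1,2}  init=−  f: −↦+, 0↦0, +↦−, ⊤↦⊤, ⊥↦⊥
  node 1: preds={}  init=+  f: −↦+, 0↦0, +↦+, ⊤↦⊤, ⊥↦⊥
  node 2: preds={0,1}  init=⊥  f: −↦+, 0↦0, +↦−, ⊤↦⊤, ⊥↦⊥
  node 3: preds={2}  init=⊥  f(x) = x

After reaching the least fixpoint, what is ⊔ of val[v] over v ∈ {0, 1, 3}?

Trace (6 dequeues):
  [1] u=0 | in + | out − | ==
  [2] u=1 | in ⊥ | out + | ==
  [3] u=2 | in ⊤ | out ⊤ | prev ⊥ | push {0}
  [4] u=3 | in ⊤ | out ⊤ | prev ⊥ | push {}
  [5] u=0 | in ⊤ | out ⊤ | prev − | push {2}
  [6] u=2 | in ⊤ | out ⊤ | ==

Converged values:
  [0] ⊤
  [1] +
  [2] ⊤
  [3] ⊤

⊤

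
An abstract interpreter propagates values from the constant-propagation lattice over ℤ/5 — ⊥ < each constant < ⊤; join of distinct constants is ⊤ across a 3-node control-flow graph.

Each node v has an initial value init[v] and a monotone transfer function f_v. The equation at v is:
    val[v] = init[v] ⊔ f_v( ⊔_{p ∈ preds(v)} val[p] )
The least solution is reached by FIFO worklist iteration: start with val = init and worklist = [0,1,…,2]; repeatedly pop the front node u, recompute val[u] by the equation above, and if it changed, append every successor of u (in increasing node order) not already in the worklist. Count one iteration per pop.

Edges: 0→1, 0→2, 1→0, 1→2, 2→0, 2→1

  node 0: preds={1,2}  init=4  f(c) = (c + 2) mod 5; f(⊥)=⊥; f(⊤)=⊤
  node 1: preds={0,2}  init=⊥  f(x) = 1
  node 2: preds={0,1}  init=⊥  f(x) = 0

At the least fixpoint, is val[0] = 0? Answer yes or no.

no

Worklist (6 pops):
  #1 pop 0: in=⊥ → 4 (no change)
  #2 pop 1: in=4 → 1 (was ⊥); enqueue [0]
  #3 pop 2: in=⊤ → 0 (was ⊥); enqueue [1]
  #4 pop 0: in=⊤ → ⊤ (was 4); enqueue [2]
  #5 pop 1: in=⊤ → 1 (no change)
  #6 pop 2: in=⊤ → 0 (no change)

Fixpoint:
  val[0] = ⊤
  val[1] = 1
  val[2] = 0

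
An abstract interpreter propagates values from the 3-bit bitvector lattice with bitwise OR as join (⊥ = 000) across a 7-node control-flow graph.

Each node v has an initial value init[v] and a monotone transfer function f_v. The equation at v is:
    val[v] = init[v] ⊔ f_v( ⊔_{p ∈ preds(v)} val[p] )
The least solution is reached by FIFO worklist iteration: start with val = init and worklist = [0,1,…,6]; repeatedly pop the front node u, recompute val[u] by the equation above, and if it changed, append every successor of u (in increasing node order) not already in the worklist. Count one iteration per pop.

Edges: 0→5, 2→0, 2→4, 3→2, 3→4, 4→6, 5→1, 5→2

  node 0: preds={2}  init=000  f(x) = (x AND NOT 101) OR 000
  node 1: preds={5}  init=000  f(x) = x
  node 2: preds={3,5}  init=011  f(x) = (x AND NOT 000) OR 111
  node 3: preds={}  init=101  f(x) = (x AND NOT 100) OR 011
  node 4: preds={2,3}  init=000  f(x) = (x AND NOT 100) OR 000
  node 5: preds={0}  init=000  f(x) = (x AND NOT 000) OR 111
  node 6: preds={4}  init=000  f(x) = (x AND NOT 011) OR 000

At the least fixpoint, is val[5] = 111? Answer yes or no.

Trace (10 dequeues):
  [1] u=0 | in 011 | out 010 | prev 000 | push {}
  [2] u=1 | in 000 | out 000 | ==
  [3] u=2 | in 101 | out 111 | prev 011 | push {0}
  [4] u=3 | in 000 | out 111 | prev 101 | push {2}
  [5] u=4 | in 111 | out 011 | prev 000 | push {}
  [6] u=5 | in 010 | out 111 | prev 000 | push {1}
  [7] u=6 | in 011 | out 000 | ==
  [8] u=0 | in 111 | out 010 | ==
  [9] u=2 | in 111 | out 111 | ==
  [10] u=1 | in 111 | out 111 | prev 000 | push {}

Converged values:
  [0] 010
  [1] 111
  [2] 111
  [3] 111
  [4] 011
  [5] 111
  [6] 000

yes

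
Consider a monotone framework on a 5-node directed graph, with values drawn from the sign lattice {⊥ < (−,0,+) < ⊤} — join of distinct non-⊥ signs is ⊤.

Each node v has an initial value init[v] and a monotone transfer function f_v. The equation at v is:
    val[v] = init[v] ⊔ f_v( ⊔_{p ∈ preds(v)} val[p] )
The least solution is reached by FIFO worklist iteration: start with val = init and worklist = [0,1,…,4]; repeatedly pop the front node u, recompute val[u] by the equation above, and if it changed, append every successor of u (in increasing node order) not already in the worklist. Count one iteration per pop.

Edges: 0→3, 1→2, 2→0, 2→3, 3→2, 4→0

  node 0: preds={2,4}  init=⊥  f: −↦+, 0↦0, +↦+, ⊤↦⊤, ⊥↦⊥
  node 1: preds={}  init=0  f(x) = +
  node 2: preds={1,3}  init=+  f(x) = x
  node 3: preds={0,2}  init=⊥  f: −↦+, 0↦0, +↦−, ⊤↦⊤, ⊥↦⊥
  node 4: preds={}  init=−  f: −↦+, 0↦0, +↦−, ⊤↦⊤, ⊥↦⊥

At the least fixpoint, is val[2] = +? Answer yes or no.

no

Trace (7 dequeues):
  [1] u=0 | in ⊤ | out ⊤ | prev ⊥ | push {}
  [2] u=1 | in ⊥ | out ⊤ | prev 0 | push {}
  [3] u=2 | in ⊤ | out ⊤ | prev + | push {0}
  [4] u=3 | in ⊤ | out ⊤ | prev ⊥ | push {2}
  [5] u=4 | in ⊥ | out − | ==
  [6] u=0 | in ⊤ | out ⊤ | ==
  [7] u=2 | in ⊤ | out ⊤ | ==

Converged values:
  [0] ⊤
  [1] ⊤
  [2] ⊤
  [3] ⊤
  [4] −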